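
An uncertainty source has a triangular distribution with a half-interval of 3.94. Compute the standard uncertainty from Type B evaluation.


u_B = half_width / sqrt(6)
u_B = 3.94 / 2.4494897
u_B = 1.6085

1.6085


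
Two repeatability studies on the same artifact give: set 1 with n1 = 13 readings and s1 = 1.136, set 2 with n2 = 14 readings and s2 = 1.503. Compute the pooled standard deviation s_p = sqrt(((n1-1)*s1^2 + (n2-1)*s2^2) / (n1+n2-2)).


s_p = sqrt(((n1-1)*s1^2 + (n2-1)*s2^2) / (n1+n2-2))
numerator = (13-1)*1.136^2 + (14-1)*1.503^2 = 15.485952 + 29.367117 = 44.853069
denominator = 13 + 14 - 2 = 25
s_p^2 = 44.853069 / 25 = 1.7941228
s_p = sqrt(1.7941228) = 1.3394

1.3394


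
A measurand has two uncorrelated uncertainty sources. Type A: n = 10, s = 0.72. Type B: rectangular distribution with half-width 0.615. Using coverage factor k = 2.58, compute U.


u_A = s / sqrt(n) = 0.72 / sqrt(10) = 0.22768399
u_B = half_width / sqrt(3) = 0.615 / sqrt(3) = 0.35507042
uc = sqrt(u_A^2 + u_B^2) = sqrt(0.22768399^2 + 0.35507042^2) = 0.42179972
U = k * uc = 2.58 * 0.42179972
U = 1.0882

1.0882


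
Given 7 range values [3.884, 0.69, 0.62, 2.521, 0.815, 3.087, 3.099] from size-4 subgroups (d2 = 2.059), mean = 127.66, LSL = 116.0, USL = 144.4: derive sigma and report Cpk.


R_bar = (3.884 + 0.69 + 0.62 + 2.521 + 0.815 + 3.087 + 3.099) / 7 = 2.1022857
sigma = R_bar / d2 = 2.1022857 / 2.059 = 1.0210227
Cp = (USL - LSL)/(6*sigma) = (144.4 - 116.0)/(6*1.0210227) = 4.6359
Cpu = (144.4 - 127.66)/(3*1.0210227) = 5.4651
Cpl = (127.66 - 116.0)/(3*1.0210227) = 3.8066
Cpk = min(Cpu, Cpl) = 3.8066

3.8066


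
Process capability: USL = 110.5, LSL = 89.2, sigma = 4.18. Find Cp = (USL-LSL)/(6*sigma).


Cp = (USL - LSL) / (6 * sigma)
= (110.5 - 89.2) / (6 * 4.18)
= 21.3000 / 25.0800
= 0.8493

0.8493


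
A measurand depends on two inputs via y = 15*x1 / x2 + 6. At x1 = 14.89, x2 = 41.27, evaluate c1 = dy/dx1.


y = 15*x1 / x2 + 6
dy/dx1 = 15/x2
Evaluate at x2 = 41.27: c1 = 15 / 41.27
c1 = 0.3635

0.3635


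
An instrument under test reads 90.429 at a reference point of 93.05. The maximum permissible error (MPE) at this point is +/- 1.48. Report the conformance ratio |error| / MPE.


e = indication - reference = 90.429 - 93.05 = -2.6210
|e| = 2.6210
ratio = |e| / MPE = 2.6210 / 1.48
ratio = 1.7709

1.7709


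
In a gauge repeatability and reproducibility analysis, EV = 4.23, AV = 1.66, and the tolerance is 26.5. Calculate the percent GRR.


GRR = sqrt(EV^2 + AV^2) = sqrt(4.23^2 + 1.66^2) = 4.5440621
%GRR = GRR / tol * 100 = 4.5440621 / 26.5 * 100
%GRR = 17.1474

17.1474


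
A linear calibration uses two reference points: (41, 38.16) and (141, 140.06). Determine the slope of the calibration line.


slope = (y2 - y1) / (x2 - x1)
= (140.06 - 38.16) / (141 - 41)
= 101.9000 / 100
= 1.0190

1.0190


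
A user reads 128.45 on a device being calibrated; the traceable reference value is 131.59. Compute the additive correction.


Correction = standard - reading
= 131.59 - 128.45
= 3.1400

3.1400


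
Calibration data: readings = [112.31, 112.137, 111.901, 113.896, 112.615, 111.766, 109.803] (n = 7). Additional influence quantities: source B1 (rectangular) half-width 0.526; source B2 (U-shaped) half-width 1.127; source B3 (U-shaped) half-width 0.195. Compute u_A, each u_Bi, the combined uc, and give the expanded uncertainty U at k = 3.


mean = (112.31 + 112.137 + 111.901 + 113.896 + 112.615 + 111.766 + 109.803) / 7 = 112.0611429
s = sqrt(sum((x - mean)^2)/(n-1)) = 1.22155
u_A = s / sqrt(n) = 1.22155 / sqrt(7) = 0.4617025
u_B1 = 0.526 / sqrt(3) = 0.30368624
u_B2 = 1.127 / sqrt(2) = 0.79690934
u_B3 = 0.195 / sqrt(2) = 0.13788582
uc = sqrt(0.4617025^2 + 0.30368624^2 + 0.79690934^2 + 0.13788582^2) = 0.97952617
U = k * uc = 3 * 0.97952617
U = 2.9386

2.9386


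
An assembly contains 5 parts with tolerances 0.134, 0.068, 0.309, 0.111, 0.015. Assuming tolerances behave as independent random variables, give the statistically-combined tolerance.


RSS = sqrt(0.134^2 + 0.068^2 + 0.309^2 + 0.111^2 + 0.015^2)
= sqrt(0.130607)
= 0.3614

0.3614


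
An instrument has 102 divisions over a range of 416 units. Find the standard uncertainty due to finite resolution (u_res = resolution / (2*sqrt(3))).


resolution = range / divisions
resolution = 416 / 102 = 4.0784314
u_res = resolution / (2*sqrt(3))
u_res = 4.0784314 / 3.4641016
u_res = 1.1773

1.1773


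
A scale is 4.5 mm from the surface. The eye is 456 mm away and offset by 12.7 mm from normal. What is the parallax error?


error = h * offset / d
= 4.5 * 12.7 / 456
= 0.1253

0.1253


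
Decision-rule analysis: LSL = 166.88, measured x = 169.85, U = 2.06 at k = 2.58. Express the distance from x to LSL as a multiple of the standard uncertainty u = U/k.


u = U / k = 2.06 / 2.58 = 0.79844961
margin = |LSL - x| = |166.88 - 169.85| = 2.97
z = margin / u = 2.97 / 0.79844961
z = 3.7197

3.7197


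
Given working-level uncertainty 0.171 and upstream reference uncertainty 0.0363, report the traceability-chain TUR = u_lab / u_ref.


TUR = u_lab / u_ref
= 0.171 / 0.0363
= 4.7107

4.7107


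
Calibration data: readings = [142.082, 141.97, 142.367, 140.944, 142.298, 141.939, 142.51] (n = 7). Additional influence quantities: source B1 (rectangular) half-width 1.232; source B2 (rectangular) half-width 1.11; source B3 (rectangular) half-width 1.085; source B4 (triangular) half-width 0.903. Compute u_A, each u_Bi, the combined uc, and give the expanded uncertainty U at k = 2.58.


mean = (142.082 + 141.97 + 142.367 + 140.944 + 142.298 + 141.939 + 142.51) / 7 = 142.0157143
s = sqrt(sum((x - mean)^2)/(n-1)) = 0.51774277
u_A = s / sqrt(n) = 0.51774277 / sqrt(7) = 0.19568837
u_B1 = 1.232 / sqrt(3) = 0.71129553
u_B2 = 1.11 / sqrt(3) = 0.6408588
u_B3 = 1.085 / sqrt(3) = 0.62642504
u_B4 = 0.903 / sqrt(6) = 0.36864821
uc = sqrt(0.19568837^2 + 0.71129553^2 + 0.6408588^2 + 0.62642504^2 + 0.36864821^2) = 1.2178855
U = k * uc = 2.58 * 1.2178855
U = 3.1421

3.1421


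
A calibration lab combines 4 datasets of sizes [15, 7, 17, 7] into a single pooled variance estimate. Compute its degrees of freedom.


nu = sum_i (n_i - 1)
nu = ((15 - 1) + (7 - 1) + (17 - 1) + (7 - 1))
nu = 14 + 6 + 16 + 6
nu = 42

42


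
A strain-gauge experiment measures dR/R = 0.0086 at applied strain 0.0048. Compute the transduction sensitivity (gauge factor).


GF = (dR/R) / epsilon
= 0.0086 / 0.0048
= 1.7917

1.7917


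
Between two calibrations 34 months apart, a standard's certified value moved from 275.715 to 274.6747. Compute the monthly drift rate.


rate = (v2 - v1) / months
= (274.6747 - 275.715) / 34
= -1.0403 / 34
= -0.0306

-0.0306


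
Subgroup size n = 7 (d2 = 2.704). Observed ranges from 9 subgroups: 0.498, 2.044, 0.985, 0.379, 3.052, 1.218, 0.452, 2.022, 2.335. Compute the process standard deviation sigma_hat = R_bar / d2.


R_bar = (0.498 + 2.044 + 0.985 + 0.379 + 3.052 + 1.218 + 0.452 + 2.022 + 2.335) / 9
R_bar = 12.985 / 9 = 1.4427778
sigma_hat = R_bar / d2 = 1.4427778 / 2.704 = 0.5336

0.5336


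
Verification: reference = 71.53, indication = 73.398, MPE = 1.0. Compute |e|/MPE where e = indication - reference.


e = indication - reference = 73.398 - 71.53 = 1.8680
|e| = 1.8680
ratio = |e| / MPE = 1.8680 / 1.0
ratio = 1.8680

1.8680


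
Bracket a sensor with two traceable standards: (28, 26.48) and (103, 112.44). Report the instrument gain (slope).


slope = (y2 - y1) / (x2 - x1)
= (112.44 - 26.48) / (103 - 28)
= 85.9600 / 75
= 1.1461

1.1461


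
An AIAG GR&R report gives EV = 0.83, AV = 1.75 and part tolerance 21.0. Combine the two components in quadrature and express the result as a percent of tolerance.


GRR = sqrt(EV^2 + AV^2) = sqrt(0.83^2 + 1.75^2) = 1.9368531
%GRR = GRR / tol * 100 = 1.9368531 / 21.0 * 100
%GRR = 9.2231

9.2231


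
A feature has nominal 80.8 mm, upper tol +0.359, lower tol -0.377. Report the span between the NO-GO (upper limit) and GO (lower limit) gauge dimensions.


GO = nominal - lower_tol (smallest hole = maximum material condition)
GO = 80.8 - 0.377 = 80.423
NO-GO = nominal + upper_tol (largest hole = least material condition)
NO-GO = 80.8 + 0.359 = 81.159
spread = NO-GO - GO = 81.159 - 80.423 = 0.7360

0.7360


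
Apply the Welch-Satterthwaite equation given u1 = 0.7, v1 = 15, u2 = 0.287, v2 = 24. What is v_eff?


uc = sqrt(u1^2 + u2^2) = sqrt(0.7^2 + 0.287^2) = 0.75655073
v_eff = uc^4 / (u1^4/v1 + u2^4/v2)
= 0.75655073^4 / (0.7^4/15 + 0.287^4/24)
= 0.32760628 / 0.016289361
v_eff = 20.1117

20.1117


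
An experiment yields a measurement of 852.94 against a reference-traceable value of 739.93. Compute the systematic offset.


Systematic error = measured - true
= 852.94 - 739.93
= 113.0100

113.0100


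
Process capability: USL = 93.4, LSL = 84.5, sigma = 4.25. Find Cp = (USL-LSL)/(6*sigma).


Cp = (USL - LSL) / (6 * sigma)
= (93.4 - 84.5) / (6 * 4.25)
= 8.9000 / 25.5000
= 0.3490

0.3490


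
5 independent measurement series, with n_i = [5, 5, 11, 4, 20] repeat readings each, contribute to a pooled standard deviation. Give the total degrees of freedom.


nu = sum_i (n_i - 1)
nu = ((5 - 1) + (5 - 1) + (11 - 1) + (4 - 1) + (20 - 1))
nu = 4 + 4 + 10 + 3 + 19
nu = 40

40


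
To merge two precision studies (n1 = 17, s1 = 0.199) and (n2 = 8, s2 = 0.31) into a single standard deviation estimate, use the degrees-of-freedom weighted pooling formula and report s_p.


s_p = sqrt(((n1-1)*s1^2 + (n2-1)*s2^2) / (n1+n2-2))
numerator = (17-1)*0.199^2 + (8-1)*0.31^2 = 0.633616 + 0.6727 = 1.306316
denominator = 17 + 8 - 2 = 23
s_p^2 = 1.306316 / 23 = 0.056796348
s_p = sqrt(0.056796348) = 0.2383

0.2383


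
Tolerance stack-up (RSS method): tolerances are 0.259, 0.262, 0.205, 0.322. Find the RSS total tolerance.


RSS = sqrt(0.259^2 + 0.262^2 + 0.205^2 + 0.322^2)
= sqrt(0.281434)
= 0.5305

0.5305


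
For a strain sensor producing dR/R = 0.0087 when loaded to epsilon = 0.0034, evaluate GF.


GF = (dR/R) / epsilon
= 0.0087 / 0.0034
= 2.5588

2.5588


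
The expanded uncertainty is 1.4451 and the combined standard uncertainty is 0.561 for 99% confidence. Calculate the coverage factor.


k = U / uc
k = 1.4451 / 0.561
k = 2.576

2.576


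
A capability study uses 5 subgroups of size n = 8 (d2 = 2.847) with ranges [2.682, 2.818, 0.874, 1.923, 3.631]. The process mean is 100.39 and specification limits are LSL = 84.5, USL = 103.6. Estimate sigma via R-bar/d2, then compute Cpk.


R_bar = (2.682 + 2.818 + 0.874 + 1.923 + 3.631) / 5 = 2.3856
sigma = R_bar / d2 = 2.3856 / 2.847 = 0.83793467
Cp = (USL - LSL)/(6*sigma) = (103.6 - 84.5)/(6*0.83793467) = 3.7990
Cpu = (103.6 - 100.39)/(3*0.83793467) = 1.2769
Cpl = (100.39 - 84.5)/(3*0.83793467) = 6.3211
Cpk = min(Cpu, Cpl) = 1.2769

1.2769


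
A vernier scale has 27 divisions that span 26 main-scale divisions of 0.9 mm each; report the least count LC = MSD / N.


LC = MSD / n_div
= 0.9 / 27
= 0.0333

0.0333


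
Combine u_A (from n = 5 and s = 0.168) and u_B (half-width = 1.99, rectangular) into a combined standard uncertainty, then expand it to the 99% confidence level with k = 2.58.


u_A = s / sqrt(n) = 0.168 / sqrt(5) = 0.075131884
u_B = half_width / sqrt(3) = 1.99 / sqrt(3) = 1.148927
uc = sqrt(u_A^2 + u_B^2) = sqrt(0.075131884^2 + 1.148927^2) = 1.1513809
U = k * uc = 2.58 * 1.1513809
U = 2.9706

2.9706


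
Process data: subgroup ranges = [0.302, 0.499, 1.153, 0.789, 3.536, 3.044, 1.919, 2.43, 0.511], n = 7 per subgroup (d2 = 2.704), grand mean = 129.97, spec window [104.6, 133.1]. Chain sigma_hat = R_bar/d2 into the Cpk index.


R_bar = (0.302 + 0.499 + 1.153 + 0.789 + 3.536 + 3.044 + 1.919 + 2.43 + 0.511) / 9 = 1.5758889
sigma = R_bar / d2 = 1.5758889 / 2.704 = 0.58279915
Cp = (USL - LSL)/(6*sigma) = (133.1 - 104.6)/(6*0.58279915) = 8.1503
Cpu = (133.1 - 129.97)/(3*0.58279915) = 1.7902
Cpl = (129.97 - 104.6)/(3*0.58279915) = 14.5104
Cpk = min(Cpu, Cpl) = 1.7902

1.7902


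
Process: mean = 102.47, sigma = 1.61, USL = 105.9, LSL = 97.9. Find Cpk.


Cpu = (USL - mean) / (3*sigma) = (105.9 - 102.47) / (3*1.61) = 0.7101
Cpl = (mean - LSL) / (3*sigma) = (102.47 - 97.9) / (3*1.61) = 0.9462
Cpk = min(Cpu, Cpl) = 0.7101

0.7101


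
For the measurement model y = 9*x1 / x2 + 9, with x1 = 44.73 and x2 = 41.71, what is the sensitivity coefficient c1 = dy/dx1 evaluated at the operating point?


y = 9*x1 / x2 + 9
dy/dx1 = 9/x2
Evaluate at x2 = 41.71: c1 = 9 / 41.71
c1 = 0.2158

0.2158


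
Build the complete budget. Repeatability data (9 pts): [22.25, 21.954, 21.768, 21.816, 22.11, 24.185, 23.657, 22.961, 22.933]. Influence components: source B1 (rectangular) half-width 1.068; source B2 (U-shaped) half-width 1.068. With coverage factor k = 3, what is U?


mean = (22.25 + 21.954 + 21.768 + 21.816 + 22.11 + 24.185 + 23.657 + 22.961 + 22.933) / 9 = 22.626
s = sqrt(sum((x - mean)^2)/(n-1)) = 0.86251058
u_A = s / sqrt(n) = 0.86251058 / sqrt(9) = 0.28750353
u_B1 = 1.068 / sqrt(3) = 0.61661009
u_B2 = 1.068 / sqrt(2) = 0.75519004
uc = sqrt(0.28750353^2 + 0.61661009^2 + 0.75519004^2) = 1.0164538
U = k * uc = 3 * 1.0164538
U = 3.0494

3.0494


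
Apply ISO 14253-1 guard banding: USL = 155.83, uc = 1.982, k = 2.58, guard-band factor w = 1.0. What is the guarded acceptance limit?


U = k * uc = 2.58 * 1.982 = 5.11356
guard band g = w * U = 1.0 * 5.11356 = 5.11356
AL = USL - g = 155.83 - 5.11356
AL = 150.7164

150.7164


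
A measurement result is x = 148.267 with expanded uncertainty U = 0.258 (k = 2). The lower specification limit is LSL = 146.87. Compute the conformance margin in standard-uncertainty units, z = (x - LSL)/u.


u = U / k = 0.258 / 2 = 0.129
margin = |LSL - x| = |146.87 - 148.267| = 1.397
z = margin / u = 1.397 / 0.129
z = 10.8295

10.8295


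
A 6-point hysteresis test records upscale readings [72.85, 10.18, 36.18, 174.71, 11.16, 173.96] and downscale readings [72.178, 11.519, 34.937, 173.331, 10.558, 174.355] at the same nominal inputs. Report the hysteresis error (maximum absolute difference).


|72.85 - 72.178| = 0.6720
|10.18 - 11.519| = 1.3390
|36.18 - 34.937| = 1.2430
|174.71 - 173.331| = 1.3790
|11.16 - 10.558| = 0.6020
|173.96 - 174.355| = 0.3950
hysteresis = max(diffs) = 1.3790

1.3790


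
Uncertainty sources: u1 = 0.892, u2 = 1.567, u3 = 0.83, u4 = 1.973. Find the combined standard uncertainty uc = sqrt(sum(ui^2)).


uc = sqrt(0.892^2 + 1.567^2 + 0.83^2 + 1.973^2)
uc = sqrt(7.832782)
uc = 2.7987

2.7987


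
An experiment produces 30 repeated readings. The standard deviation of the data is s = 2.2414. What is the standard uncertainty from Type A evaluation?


u_A = s / sqrt(n)
u_A = 2.2414 / sqrt(30)
u_A = 2.2414 / 5.4772256
u_A = 0.4092

0.4092


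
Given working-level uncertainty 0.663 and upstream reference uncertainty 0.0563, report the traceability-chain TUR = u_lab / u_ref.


TUR = u_lab / u_ref
= 0.663 / 0.0563
= 11.7762

11.7762


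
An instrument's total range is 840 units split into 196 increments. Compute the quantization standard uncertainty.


resolution = range / divisions
resolution = 840 / 196 = 4.2857143
u_res = resolution / (2*sqrt(3))
u_res = 4.2857143 / 3.4641016
u_res = 1.2372

1.2372


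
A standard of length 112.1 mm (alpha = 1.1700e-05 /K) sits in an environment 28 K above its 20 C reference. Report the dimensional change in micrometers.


dL = L * alpha * dT
= 112.1 * 1.1700e-05 * 28
= 0.0367240 mm
dL_um = 0.0367240 * 1000 = 36.7240 um

36.7240


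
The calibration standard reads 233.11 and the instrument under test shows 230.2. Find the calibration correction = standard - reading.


Correction = standard - reading
= 233.11 - 230.2
= 2.9100

2.9100


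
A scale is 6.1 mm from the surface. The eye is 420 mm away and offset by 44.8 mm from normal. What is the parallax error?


error = h * offset / d
= 6.1 * 44.8 / 420
= 0.6507

0.6507


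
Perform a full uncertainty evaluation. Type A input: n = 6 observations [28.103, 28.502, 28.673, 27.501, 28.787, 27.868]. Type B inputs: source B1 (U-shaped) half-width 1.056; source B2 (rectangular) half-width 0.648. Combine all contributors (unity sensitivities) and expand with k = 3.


mean = (28.103 + 28.502 + 28.673 + 27.501 + 28.787 + 27.868) / 6 = 28.239
s = sqrt(sum((x - mean)^2)/(n-1)) = 0.50171904
u_A = s / sqrt(n) = 0.50171904 / sqrt(6) = 0.20482594
u_B1 = 1.056 / sqrt(2) = 0.74670476
u_B2 = 0.648 / sqrt(3) = 0.37412297
uc = sqrt(0.20482594^2 + 0.74670476^2 + 0.37412297^2) = 0.85993585
U = k * uc = 3 * 0.85993585
U = 2.5798

2.5798


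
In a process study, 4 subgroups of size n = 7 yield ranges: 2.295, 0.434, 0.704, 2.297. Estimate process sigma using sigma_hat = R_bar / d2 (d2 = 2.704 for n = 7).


R_bar = (2.295 + 0.434 + 0.704 + 2.297) / 4
R_bar = 5.73 / 4 = 1.4325
sigma_hat = R_bar / d2 = 1.4325 / 2.704 = 0.5298

0.5298


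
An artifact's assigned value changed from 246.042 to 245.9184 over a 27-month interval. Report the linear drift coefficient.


rate = (v2 - v1) / months
= (245.9184 - 246.042) / 27
= -0.1236 / 27
= -0.0046

-0.0046


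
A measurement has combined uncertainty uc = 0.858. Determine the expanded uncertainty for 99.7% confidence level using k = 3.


U = k * uc
U = 3 * 0.858
U = 2.5740

2.5740


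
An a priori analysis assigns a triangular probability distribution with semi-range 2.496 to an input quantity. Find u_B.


u_B = half_width / sqrt(6)
u_B = 2.496 / 2.4494897
u_B = 1.0190

1.0190


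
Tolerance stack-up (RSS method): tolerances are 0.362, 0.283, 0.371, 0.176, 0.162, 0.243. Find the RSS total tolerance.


RSS = sqrt(0.362^2 + 0.283^2 + 0.371^2 + 0.176^2 + 0.162^2 + 0.243^2)
= sqrt(0.465043)
= 0.6819

0.6819


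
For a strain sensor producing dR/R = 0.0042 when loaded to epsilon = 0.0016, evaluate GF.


GF = (dR/R) / epsilon
= 0.0042 / 0.0016
= 2.6250

2.6250


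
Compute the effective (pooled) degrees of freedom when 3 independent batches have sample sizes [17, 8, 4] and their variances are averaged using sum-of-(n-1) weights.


nu = sum_i (n_i - 1)
nu = ((17 - 1) + (8 - 1) + (4 - 1))
nu = 16 + 7 + 3
nu = 26

26


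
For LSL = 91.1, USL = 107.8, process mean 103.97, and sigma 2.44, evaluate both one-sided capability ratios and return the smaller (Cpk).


Cpu = (USL - mean) / (3*sigma) = (107.8 - 103.97) / (3*2.44) = 0.5232
Cpl = (mean - LSL) / (3*sigma) = (103.97 - 91.1) / (3*2.44) = 1.7582
Cpk = min(Cpu, Cpl) = 0.5232

0.5232


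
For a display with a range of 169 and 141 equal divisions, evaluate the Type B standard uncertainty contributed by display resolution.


resolution = range / divisions
resolution = 169 / 141 = 1.1985816
u_res = resolution / (2*sqrt(3))
u_res = 1.1985816 / 3.4641016
u_res = 0.3460

0.3460


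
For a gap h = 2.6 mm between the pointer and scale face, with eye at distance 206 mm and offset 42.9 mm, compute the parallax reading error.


error = h * offset / d
= 2.6 * 42.9 / 206
= 0.5415

0.5415


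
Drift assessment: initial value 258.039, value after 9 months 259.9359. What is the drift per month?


rate = (v2 - v1) / months
= (259.9359 - 258.039) / 9
= 1.8969 / 9
= 0.2108

0.2108


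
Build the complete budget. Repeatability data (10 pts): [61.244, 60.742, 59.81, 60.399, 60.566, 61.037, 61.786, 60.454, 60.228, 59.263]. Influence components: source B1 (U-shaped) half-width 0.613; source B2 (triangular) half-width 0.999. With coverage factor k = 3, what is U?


mean = (61.244 + 60.742 + 59.81 + 60.399 + 60.566 + 61.037 + 61.786 + 60.454 + 60.228 + 59.263) / 10 = 60.5529
s = sqrt(sum((x - mean)^2)/(n-1)) = 0.71672146
u_A = s / sqrt(n) = 0.71672146 / sqrt(10) = 0.22664723
u_B1 = 0.613 / sqrt(2) = 0.43345646
u_B2 = 0.999 / sqrt(6) = 0.40784004
uc = sqrt(0.22664723^2 + 0.43345646^2 + 0.40784004^2) = 0.6368571
U = k * uc = 3 * 0.6368571
U = 1.9106

1.9106


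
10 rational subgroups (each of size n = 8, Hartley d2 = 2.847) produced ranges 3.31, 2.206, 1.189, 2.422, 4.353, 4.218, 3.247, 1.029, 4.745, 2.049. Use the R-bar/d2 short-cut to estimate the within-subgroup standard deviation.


R_bar = (3.31 + 2.206 + 1.189 + 2.422 + 4.353 + 4.218 + 3.247 + 1.029 + 4.745 + 2.049) / 10
R_bar = 28.768 / 10 = 2.8768
sigma_hat = R_bar / d2 = 2.8768 / 2.847 = 1.0105

1.0105


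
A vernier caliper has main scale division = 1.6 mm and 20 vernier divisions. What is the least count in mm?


LC = MSD / n_div
= 1.6 / 20
= 0.0800

0.0800


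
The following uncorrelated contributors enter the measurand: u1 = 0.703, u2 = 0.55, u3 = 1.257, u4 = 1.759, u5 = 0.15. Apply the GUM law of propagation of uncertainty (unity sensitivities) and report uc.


uc = sqrt(0.703^2 + 0.55^2 + 1.257^2 + 1.759^2 + 0.15^2)
uc = sqrt(5.493339)
uc = 2.3438

2.3438


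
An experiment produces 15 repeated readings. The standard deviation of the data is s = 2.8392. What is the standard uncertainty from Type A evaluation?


u_A = s / sqrt(n)
u_A = 2.8392 / sqrt(15)
u_A = 2.8392 / 3.8729833
u_A = 0.7331

0.7331


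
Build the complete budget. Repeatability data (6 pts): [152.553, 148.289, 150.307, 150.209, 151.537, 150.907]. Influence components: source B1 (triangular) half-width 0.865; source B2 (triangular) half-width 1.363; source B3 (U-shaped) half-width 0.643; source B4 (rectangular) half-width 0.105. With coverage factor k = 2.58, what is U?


mean = (152.553 + 148.289 + 150.307 + 150.209 + 151.537 + 150.907) / 6 = 150.6336667
s = sqrt(sum((x - mean)^2)/(n-1)) = 1.4393802
u_A = s / sqrt(n) = 1.4393802 / sqrt(6) = 0.58762451
u_B1 = 0.865 / sqrt(6) = 0.35313477
u_B2 = 1.363 / sqrt(6) = 0.55644242
u_B3 = 0.643 / sqrt(2) = 0.45466966
u_B4 = 0.105 / sqrt(3) = 0.060621778
uc = sqrt(0.58762451^2 + 0.35313477^2 + 0.55644242^2 + 0.45466966^2 + 0.060621778^2) = 0.99500472
U = k * uc = 2.58 * 0.99500472
U = 2.5671

2.5671


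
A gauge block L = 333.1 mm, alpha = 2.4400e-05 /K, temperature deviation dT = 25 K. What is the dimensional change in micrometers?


dL = L * alpha * dT
= 333.1 * 2.4400e-05 * 25
= 0.2031910 mm
dL_um = 0.2031910 * 1000 = 203.1910 um

203.1910


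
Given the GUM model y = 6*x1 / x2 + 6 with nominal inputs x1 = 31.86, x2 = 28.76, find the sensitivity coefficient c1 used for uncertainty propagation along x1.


y = 6*x1 / x2 + 6
dy/dx1 = 6/x2
Evaluate at x2 = 28.76: c1 = 6 / 28.76
c1 = 0.2086

0.2086


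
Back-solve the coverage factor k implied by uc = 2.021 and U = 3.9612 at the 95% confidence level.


k = U / uc
k = 3.9612 / 2.021
k = 1.96

1.96


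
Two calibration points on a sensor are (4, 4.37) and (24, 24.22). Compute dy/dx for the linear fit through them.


slope = (y2 - y1) / (x2 - x1)
= (24.22 - 4.37) / (24 - 4)
= 19.8500 / 20
= 0.9925

0.9925


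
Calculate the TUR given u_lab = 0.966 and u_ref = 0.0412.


TUR = u_lab / u_ref
= 0.966 / 0.0412
= 23.4466

23.4466


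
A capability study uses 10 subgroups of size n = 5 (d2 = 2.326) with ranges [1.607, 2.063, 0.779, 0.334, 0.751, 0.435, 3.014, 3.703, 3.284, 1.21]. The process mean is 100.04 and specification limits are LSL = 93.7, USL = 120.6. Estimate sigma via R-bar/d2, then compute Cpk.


R_bar = (1.607 + 2.063 + 0.779 + 0.334 + 0.751 + 0.435 + 3.014 + 3.703 + 3.284 + 1.21) / 10 = 1.718
sigma = R_bar / d2 = 1.718 / 2.326 = 0.73860705
Cp = (USL - LSL)/(6*sigma) = (120.6 - 93.7)/(6*0.73860705) = 6.0700
Cpu = (120.6 - 100.04)/(3*0.73860705) = 9.2787
Cpl = (100.04 - 93.7)/(3*0.73860705) = 2.8612
Cpk = min(Cpu, Cpl) = 2.8612

2.8612


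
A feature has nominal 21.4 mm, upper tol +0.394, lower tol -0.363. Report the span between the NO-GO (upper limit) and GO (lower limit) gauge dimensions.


GO = nominal - lower_tol (smallest hole = maximum material condition)
GO = 21.4 - 0.363 = 21.037
NO-GO = nominal + upper_tol (largest hole = least material condition)
NO-GO = 21.4 + 0.394 = 21.794
spread = NO-GO - GO = 21.794 - 21.037 = 0.7570

0.7570


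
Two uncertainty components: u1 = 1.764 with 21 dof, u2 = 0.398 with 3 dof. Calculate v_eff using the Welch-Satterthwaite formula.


uc = sqrt(u1^2 + u2^2) = sqrt(1.764^2 + 0.398^2) = 1.8083418
v_eff = uc^4 / (u1^4/v1 + u2^4/v2)
= 1.8083418^4 / (1.764^4/21 + 0.398^4/3)
= 10.693554 / 0.46944261
v_eff = 22.7793

22.7793


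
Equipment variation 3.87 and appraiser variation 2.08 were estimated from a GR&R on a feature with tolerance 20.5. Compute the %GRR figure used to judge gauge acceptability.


GRR = sqrt(EV^2 + AV^2) = sqrt(3.87^2 + 2.08^2) = 4.3935521
%GRR = GRR / tol * 100 = 4.3935521 / 20.5 * 100
%GRR = 21.4320

21.4320


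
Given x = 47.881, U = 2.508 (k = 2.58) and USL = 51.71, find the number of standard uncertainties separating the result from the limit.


u = U / k = 2.508 / 2.58 = 0.97209302
margin = |USL - x| = |51.71 - 47.881| = 3.829
z = margin / u = 3.829 / 0.97209302
z = 3.9389

3.9389


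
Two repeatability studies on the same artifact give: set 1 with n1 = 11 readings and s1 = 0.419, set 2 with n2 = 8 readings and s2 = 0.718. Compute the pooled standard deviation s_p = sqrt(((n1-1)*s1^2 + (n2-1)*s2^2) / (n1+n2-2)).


s_p = sqrt(((n1-1)*s1^2 + (n2-1)*s2^2) / (n1+n2-2))
numerator = (11-1)*0.419^2 + (8-1)*0.718^2 = 1.75561 + 3.608668 = 5.364278
denominator = 11 + 8 - 2 = 17
s_p^2 = 5.364278 / 17 = 0.31554576
s_p = sqrt(0.31554576) = 0.5617

0.5617


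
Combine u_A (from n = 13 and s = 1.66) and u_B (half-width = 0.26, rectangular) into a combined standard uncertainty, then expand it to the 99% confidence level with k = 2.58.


u_A = s / sqrt(n) = 1.66 / sqrt(13) = 0.46040116
u_B = half_width / sqrt(3) = 0.26 / sqrt(3) = 0.15011107
uc = sqrt(u_A^2 + u_B^2) = sqrt(0.46040116^2 + 0.15011107^2) = 0.48425465
U = k * uc = 2.58 * 0.48425465
U = 1.2494

1.2494


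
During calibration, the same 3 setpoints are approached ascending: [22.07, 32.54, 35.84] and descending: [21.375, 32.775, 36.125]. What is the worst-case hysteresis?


|22.07 - 21.375| = 0.6950
|32.54 - 32.775| = 0.2350
|35.84 - 36.125| = 0.2850
hysteresis = max(diffs) = 0.6950

0.6950


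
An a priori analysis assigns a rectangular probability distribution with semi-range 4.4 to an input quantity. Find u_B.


u_B = half_width / sqrt(3)
u_B = 4.4 / 1.7320508
u_B = 2.5403

2.5403


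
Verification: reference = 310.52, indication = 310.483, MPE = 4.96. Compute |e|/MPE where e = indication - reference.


e = indication - reference = 310.483 - 310.52 = -0.0370
|e| = 0.0370
ratio = |e| / MPE = 0.0370 / 4.96
ratio = 0.0075

0.0075


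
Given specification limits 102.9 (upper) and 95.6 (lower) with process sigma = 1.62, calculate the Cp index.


Cp = (USL - LSL) / (6 * sigma)
= (102.9 - 95.6) / (6 * 1.62)
= 7.3000 / 9.7200
= 0.7510

0.7510


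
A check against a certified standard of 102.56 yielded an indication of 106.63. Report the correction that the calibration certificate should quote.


Correction = standard - reading
= 102.56 - 106.63
= -4.0700

-4.0700


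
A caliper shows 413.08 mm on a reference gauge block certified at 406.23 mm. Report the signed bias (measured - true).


Systematic error = measured - true
= 413.08 - 406.23
= 6.8500

6.8500


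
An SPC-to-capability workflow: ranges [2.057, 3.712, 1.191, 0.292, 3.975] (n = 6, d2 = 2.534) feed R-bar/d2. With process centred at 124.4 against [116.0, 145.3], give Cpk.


R_bar = (2.057 + 3.712 + 1.191 + 0.292 + 3.975) / 5 = 2.2454
sigma = R_bar / d2 = 2.2454 / 2.534 = 0.88610892
Cp = (USL - LSL)/(6*sigma) = (145.3 - 116.0)/(6*0.88610892) = 5.5110
Cpu = (145.3 - 124.4)/(3*0.88610892) = 7.8621
Cpl = (124.4 - 116.0)/(3*0.88610892) = 3.1599
Cpk = min(Cpu, Cpl) = 3.1599

3.1599


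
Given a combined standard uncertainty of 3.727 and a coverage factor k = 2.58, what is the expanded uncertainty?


U = k * uc
U = 2.58 * 3.727
U = 9.6157

9.6157


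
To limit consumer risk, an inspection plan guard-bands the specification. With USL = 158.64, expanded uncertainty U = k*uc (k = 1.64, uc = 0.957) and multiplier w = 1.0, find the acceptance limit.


U = k * uc = 1.64 * 0.957 = 1.56948
guard band g = w * U = 1.0 * 1.56948 = 1.56948
AL = USL - g = 158.64 - 1.56948
AL = 157.0705

157.0705


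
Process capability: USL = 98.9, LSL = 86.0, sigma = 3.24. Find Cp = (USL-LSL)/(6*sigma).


Cp = (USL - LSL) / (6 * sigma)
= (98.9 - 86.0) / (6 * 3.24)
= 12.9000 / 19.4400
= 0.6636

0.6636


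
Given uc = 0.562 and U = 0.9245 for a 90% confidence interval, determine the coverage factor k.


k = U / uc
k = 0.9245 / 0.562
k = 1.645

1.645


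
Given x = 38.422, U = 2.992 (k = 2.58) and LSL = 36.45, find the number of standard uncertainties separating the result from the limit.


u = U / k = 2.992 / 2.58 = 1.1596899
margin = |LSL - x| = |36.45 - 38.422| = 1.972
z = margin / u = 1.972 / 1.1596899
z = 1.7005

1.7005


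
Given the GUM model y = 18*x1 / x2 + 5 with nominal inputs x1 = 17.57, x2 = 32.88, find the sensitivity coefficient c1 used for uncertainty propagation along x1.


y = 18*x1 / x2 + 5
dy/dx1 = 18/x2
Evaluate at x2 = 32.88: c1 = 18 / 32.88
c1 = 0.5474

0.5474


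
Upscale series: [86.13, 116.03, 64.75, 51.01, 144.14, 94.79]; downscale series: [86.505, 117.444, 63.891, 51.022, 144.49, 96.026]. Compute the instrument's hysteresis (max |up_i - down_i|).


|86.13 - 86.505| = 0.3750
|116.03 - 117.444| = 1.4140
|64.75 - 63.891| = 0.8590
|51.01 - 51.022| = 0.0120
|144.14 - 144.49| = 0.3500
|94.79 - 96.026| = 1.2360
hysteresis = max(diffs) = 1.4140

1.4140


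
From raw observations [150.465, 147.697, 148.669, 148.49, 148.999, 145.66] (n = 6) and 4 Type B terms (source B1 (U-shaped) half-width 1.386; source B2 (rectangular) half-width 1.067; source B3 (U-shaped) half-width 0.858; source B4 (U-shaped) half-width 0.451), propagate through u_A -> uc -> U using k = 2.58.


mean = (150.465 + 147.697 + 148.669 + 148.49 + 148.999 + 145.66) / 6 = 148.33
s = sqrt(sum((x - mean)^2)/(n-1)) = 1.5922246
u_A = s / sqrt(n) = 1.5922246 / sqrt(6) = 0.65002297
u_B1 = 1.386 / sqrt(2) = 0.98005
u_B2 = 1.067 / sqrt(3) = 0.61603274
u_B3 = 0.858 / sqrt(2) = 0.60669762
u_B4 = 0.451 / sqrt(2) = 0.31890516
uc = sqrt(0.65002297^2 + 0.98005^2 + 0.61603274^2 + 0.60669762^2 + 0.31890516^2) = 1.4940906
U = k * uc = 2.58 * 1.4940906
U = 3.8548

3.8548


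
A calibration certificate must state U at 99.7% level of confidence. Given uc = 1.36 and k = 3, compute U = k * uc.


U = k * uc
U = 3 * 1.36
U = 4.0800

4.0800


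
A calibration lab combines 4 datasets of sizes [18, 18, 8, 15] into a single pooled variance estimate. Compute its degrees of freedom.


nu = sum_i (n_i - 1)
nu = ((18 - 1) + (18 - 1) + (8 - 1) + (15 - 1))
nu = 17 + 17 + 7 + 14
nu = 55

55


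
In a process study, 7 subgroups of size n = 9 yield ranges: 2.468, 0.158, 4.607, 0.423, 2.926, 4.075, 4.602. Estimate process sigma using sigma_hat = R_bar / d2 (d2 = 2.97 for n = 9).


R_bar = (2.468 + 0.158 + 4.607 + 0.423 + 2.926 + 4.075 + 4.602) / 7
R_bar = 19.259 / 7 = 2.7512857
sigma_hat = R_bar / d2 = 2.7512857 / 2.97 = 0.9264

0.9264


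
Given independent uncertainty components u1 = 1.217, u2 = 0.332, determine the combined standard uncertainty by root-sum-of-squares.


uc = sqrt(1.217^2 + 0.332^2)
uc = sqrt(1.591313)
uc = 1.2615

1.2615


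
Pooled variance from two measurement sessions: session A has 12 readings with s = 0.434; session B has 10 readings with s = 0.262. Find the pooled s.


s_p = sqrt(((n1-1)*s1^2 + (n2-1)*s2^2) / (n1+n2-2))
numerator = (12-1)*0.434^2 + (10-1)*0.262^2 = 2.071916 + 0.617796 = 2.689712
denominator = 12 + 10 - 2 = 20
s_p^2 = 2.689712 / 20 = 0.1344856
s_p = sqrt(0.1344856) = 0.3667

0.3667


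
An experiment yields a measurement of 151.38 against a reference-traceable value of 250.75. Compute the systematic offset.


Systematic error = measured - true
= 151.38 - 250.75
= -99.3700

-99.3700


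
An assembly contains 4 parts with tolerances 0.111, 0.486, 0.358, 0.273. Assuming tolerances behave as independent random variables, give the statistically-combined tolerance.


RSS = sqrt(0.111^2 + 0.486^2 + 0.358^2 + 0.273^2)
= sqrt(0.45121)
= 0.6717

0.6717


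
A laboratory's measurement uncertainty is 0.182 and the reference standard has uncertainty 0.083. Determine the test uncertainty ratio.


TUR = u_lab / u_ref
= 0.182 / 0.083
= 2.1928

2.1928


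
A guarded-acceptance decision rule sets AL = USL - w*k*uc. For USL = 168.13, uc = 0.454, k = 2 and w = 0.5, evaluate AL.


U = k * uc = 2 * 0.454 = 0.908
guard band g = w * U = 0.5 * 0.908 = 0.454
AL = USL - g = 168.13 - 0.454
AL = 167.6760

167.6760


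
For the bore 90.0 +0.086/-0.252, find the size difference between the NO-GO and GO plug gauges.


GO = nominal - lower_tol (smallest hole = maximum material condition)
GO = 90.0 - 0.252 = 89.748
NO-GO = nominal + upper_tol (largest hole = least material condition)
NO-GO = 90.0 + 0.086 = 90.086
spread = NO-GO - GO = 90.086 - 89.748 = 0.3380

0.3380


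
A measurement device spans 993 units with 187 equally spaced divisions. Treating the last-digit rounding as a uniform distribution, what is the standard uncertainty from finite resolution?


resolution = range / divisions
resolution = 993 / 187 = 5.3101604
u_res = resolution / (2*sqrt(3))
u_res = 5.3101604 / 3.4641016
u_res = 1.5329

1.5329


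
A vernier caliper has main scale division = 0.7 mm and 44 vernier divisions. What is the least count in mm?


LC = MSD / n_div
= 0.7 / 44
= 0.0159

0.0159


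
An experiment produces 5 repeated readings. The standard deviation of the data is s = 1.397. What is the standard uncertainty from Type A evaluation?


u_A = s / sqrt(n)
u_A = 1.397 / sqrt(5)
u_A = 1.397 / 2.236068
u_A = 0.6248

0.6248


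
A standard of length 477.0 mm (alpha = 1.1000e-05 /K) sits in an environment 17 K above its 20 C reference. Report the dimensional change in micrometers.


dL = L * alpha * dT
= 477.0 * 1.1000e-05 * 17
= 0.0891990 mm
dL_um = 0.0891990 * 1000 = 89.1990 um

89.1990


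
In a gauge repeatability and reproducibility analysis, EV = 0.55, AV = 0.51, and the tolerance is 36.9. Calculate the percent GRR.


GRR = sqrt(EV^2 + AV^2) = sqrt(0.55^2 + 0.51^2) = 0.75006666
%GRR = GRR / tol * 100 = 0.75006666 / 36.9 * 100
%GRR = 2.0327

2.0327


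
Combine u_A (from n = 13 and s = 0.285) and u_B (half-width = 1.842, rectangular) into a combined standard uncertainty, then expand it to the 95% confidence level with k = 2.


u_A = s / sqrt(n) = 0.285 / sqrt(13) = 0.079044778
u_B = half_width / sqrt(3) = 1.842 / sqrt(3) = 1.0634792
uc = sqrt(u_A^2 + u_B^2) = sqrt(0.079044778^2 + 1.0634792^2) = 1.0664127
U = k * uc = 2 * 1.0664127
U = 2.1328

2.1328


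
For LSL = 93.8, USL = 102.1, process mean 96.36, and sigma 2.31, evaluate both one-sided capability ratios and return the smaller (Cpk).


Cpu = (USL - mean) / (3*sigma) = (102.1 - 96.36) / (3*2.31) = 0.8283
Cpl = (mean - LSL) / (3*sigma) = (96.36 - 93.8) / (3*2.31) = 0.3694
Cpk = min(Cpu, Cpl) = 0.3694

0.3694


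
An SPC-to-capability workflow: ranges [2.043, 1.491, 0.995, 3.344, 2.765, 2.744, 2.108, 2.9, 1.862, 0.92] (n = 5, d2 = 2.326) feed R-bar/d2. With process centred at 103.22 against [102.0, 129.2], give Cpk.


R_bar = (2.043 + 1.491 + 0.995 + 3.344 + 2.765 + 2.744 + 2.108 + 2.9 + 1.862 + 0.92) / 10 = 2.1172
sigma = R_bar / d2 = 2.1172 / 2.326 = 0.91023216
Cp = (USL - LSL)/(6*sigma) = (129.2 - 102.0)/(6*0.91023216) = 4.9804
Cpu = (129.2 - 103.22)/(3*0.91023216) = 9.5141
Cpl = (103.22 - 102.0)/(3*0.91023216) = 0.4468
Cpk = min(Cpu, Cpl) = 0.4468

0.4468


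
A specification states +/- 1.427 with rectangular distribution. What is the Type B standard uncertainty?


u_B = half_width / sqrt(3)
u_B = 1.427 / 1.7320508
u_B = 0.8239

0.8239


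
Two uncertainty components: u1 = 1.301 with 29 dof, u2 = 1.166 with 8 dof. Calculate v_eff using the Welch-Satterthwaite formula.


uc = sqrt(u1^2 + u2^2) = sqrt(1.301^2 + 1.166^2) = 1.7470424
v_eff = uc^4 / (u1^4/v1 + u2^4/v2)
= 1.7470424^4 / (1.301^4/29 + 1.166^4/8)
= 9.3156633 / 0.32983866
v_eff = 28.2431

28.2431


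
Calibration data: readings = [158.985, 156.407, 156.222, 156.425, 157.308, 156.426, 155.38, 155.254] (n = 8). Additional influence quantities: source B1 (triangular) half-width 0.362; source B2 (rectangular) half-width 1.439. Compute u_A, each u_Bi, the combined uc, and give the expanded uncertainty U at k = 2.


mean = (158.985 + 156.407 + 156.222 + 156.425 + 157.308 + 156.426 + 155.38 + 155.254) / 8 = 156.550875
s = sqrt(sum((x - mean)^2)/(n-1)) = 1.1778511
u_A = s / sqrt(n) = 1.1778511 / sqrt(8) = 0.41643325
u_B1 = 0.362 / sqrt(6) = 0.14778588
u_B2 = 1.439 / sqrt(3) = 0.83080704
uc = sqrt(0.41643325^2 + 0.14778588^2 + 0.83080704^2) = 0.94100885
U = k * uc = 2 * 0.94100885
U = 1.8820

1.8820


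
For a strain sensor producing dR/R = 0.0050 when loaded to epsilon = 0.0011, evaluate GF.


GF = (dR/R) / epsilon
= 0.0050 / 0.0011
= 4.5455

4.5455


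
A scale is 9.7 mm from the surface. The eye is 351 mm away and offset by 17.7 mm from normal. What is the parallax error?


error = h * offset / d
= 9.7 * 17.7 / 351
= 0.4891

0.4891


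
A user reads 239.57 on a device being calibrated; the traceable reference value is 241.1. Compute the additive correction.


Correction = standard - reading
= 241.1 - 239.57
= 1.5300

1.5300


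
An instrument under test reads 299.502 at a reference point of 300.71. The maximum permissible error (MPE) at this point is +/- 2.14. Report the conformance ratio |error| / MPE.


e = indication - reference = 299.502 - 300.71 = -1.2080
|e| = 1.2080
ratio = |e| / MPE = 1.2080 / 2.14
ratio = 0.5645

0.5645


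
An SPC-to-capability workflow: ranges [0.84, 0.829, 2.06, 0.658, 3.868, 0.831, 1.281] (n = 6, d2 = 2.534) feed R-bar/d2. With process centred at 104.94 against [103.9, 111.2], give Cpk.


R_bar = (0.84 + 0.829 + 2.06 + 0.658 + 3.868 + 0.831 + 1.281) / 7 = 1.481
sigma = R_bar / d2 = 1.481 / 2.534 = 0.58445146
Cp = (USL - LSL)/(6*sigma) = (111.2 - 103.9)/(6*0.58445146) = 2.0817
Cpu = (111.2 - 104.94)/(3*0.58445146) = 3.5703
Cpl = (104.94 - 103.9)/(3*0.58445146) = 0.5931
Cpk = min(Cpu, Cpl) = 0.5931

0.5931


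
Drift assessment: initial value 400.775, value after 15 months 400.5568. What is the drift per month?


rate = (v2 - v1) / months
= (400.5568 - 400.775) / 15
= -0.2182 / 15
= -0.0145

-0.0145


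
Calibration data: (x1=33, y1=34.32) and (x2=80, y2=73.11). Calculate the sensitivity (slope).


slope = (y2 - y1) / (x2 - x1)
= (73.11 - 34.32) / (80 - 33)
= 38.7900 / 47
= 0.8253

0.8253


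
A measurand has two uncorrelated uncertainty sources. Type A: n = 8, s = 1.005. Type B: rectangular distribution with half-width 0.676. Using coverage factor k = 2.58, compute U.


u_A = s / sqrt(n) = 1.005 / sqrt(8) = 0.35532116
u_B = half_width / sqrt(3) = 0.676 / sqrt(3) = 0.39028878
uc = sqrt(u_A^2 + u_B^2) = sqrt(0.35532116^2 + 0.39028878^2) = 0.52780532
U = k * uc = 2.58 * 0.52780532
U = 1.3617

1.3617


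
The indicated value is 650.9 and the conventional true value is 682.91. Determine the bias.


Systematic error = measured - true
= 650.9 - 682.91
= -32.0100

-32.0100


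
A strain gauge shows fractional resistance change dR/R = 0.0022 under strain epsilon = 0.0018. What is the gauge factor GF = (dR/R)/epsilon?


GF = (dR/R) / epsilon
= 0.0022 / 0.0018
= 1.2222

1.2222


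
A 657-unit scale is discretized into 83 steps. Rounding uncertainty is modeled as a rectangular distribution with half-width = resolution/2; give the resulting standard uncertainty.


resolution = range / divisions
resolution = 657 / 83 = 7.9156627
u_res = resolution / (2*sqrt(3))
u_res = 7.9156627 / 3.4641016
u_res = 2.2851

2.2851


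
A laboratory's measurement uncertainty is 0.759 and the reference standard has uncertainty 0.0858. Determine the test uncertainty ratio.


TUR = u_lab / u_ref
= 0.759 / 0.0858
= 8.8462

8.8462
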